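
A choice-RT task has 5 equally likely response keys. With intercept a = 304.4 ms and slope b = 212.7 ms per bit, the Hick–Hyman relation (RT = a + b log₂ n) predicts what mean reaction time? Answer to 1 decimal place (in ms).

log₂(5) = 2.3219 bits, so RT = 304.4 + 212.7 × 2.3219 ≈ 798.274 ms.

798.3 ms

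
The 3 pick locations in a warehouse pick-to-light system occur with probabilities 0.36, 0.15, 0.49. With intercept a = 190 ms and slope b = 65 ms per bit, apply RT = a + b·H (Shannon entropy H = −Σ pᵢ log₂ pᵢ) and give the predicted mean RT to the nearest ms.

Entropy contributions −pᵢ log₂ pᵢ: 0.5306, 0.4105, 0.5043; sum H = 1.4454 bits.
RT = a + bH = 190 + 65·1.4454 = 283.95 ms.

284 ms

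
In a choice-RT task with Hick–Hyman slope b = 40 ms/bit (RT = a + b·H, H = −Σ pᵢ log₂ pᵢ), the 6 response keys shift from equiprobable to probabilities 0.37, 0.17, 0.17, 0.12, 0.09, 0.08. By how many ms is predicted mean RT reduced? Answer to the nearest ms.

9 ms

Equiprobable entropy H₀ = log₂ 6 = 2.5850 bits.
Skewed entropy H = −Σ pᵢ log₂ pᵢ = 2.3711 bits.
ΔRT = b·(H₀ − H) = 40 × 0.2138 = 8.55 ms.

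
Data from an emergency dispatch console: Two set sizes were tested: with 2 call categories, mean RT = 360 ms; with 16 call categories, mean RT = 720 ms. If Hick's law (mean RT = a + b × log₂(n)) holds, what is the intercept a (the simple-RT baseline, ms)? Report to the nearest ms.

240 ms

Slope: b = (720 − 360) / (log₂ 16 − log₂ 2) = 360/3.0000 = 120 ms/bit.
a = RT₁ − b·log₂ n₁ = 360 − 120 × 1 = 240.000 ms.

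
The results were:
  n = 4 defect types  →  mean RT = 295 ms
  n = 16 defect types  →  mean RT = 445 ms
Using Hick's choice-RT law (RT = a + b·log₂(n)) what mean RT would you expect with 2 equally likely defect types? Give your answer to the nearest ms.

Solve the two-equation system in a and b:
  b = (445 − 295) / (log₂ 16 − log₂ 4) = 150 / (4 − 2) = 75 ms/bit
  a = 295 − 75 × 2 = 145 ms
Then RT(2) = 145 + 75 × log₂ 2 = 145 + 75 × 1 ≈ 220.000 ms.

220 ms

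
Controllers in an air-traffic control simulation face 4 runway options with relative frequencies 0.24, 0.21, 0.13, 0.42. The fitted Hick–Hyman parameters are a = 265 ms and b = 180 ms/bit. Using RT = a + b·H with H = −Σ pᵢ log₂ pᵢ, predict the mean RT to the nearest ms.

H = 0.24·log₂(1/0.24) + 0.21·log₂(1/0.21) + 0.13·log₂(1/0.13) + 0.42·log₂(1/0.42) = 1.8752 bits.
RT = 265 + 180 × 1.8752 = 602.54 ms.

603 ms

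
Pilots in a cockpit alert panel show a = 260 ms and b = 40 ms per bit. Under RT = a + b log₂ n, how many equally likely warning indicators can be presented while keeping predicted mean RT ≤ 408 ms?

12

Set 260 + 40·log₂ n ≤ 408 → log₂ n ≤ (408 − 260)/40 = 3.7000.
So n ≤ 2^3.7000 = 12.996; the largest integer n is 12.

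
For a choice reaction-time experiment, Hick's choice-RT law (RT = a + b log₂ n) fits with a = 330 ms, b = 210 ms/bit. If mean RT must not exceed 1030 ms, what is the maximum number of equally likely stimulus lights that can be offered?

10

Set 330 + 210·log₂ n ≤ 1030 → log₂ n ≤ (1030 − 330)/210 = 3.3333.
So n ≤ 2^3.3333 = 10.079; the largest integer n is 10.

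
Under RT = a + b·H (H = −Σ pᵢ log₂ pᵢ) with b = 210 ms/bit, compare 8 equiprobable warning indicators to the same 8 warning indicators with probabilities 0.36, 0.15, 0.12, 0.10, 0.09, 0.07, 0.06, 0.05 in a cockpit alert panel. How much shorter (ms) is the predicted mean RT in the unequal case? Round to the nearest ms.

67 ms

The RT saving is b·ΔH. Equiprobable H₀ = log₂(8) = 3.0000 bits; with the given probabilities H = 2.6813 bits.
b·(H₀ − H) = 210 × (3.0000 − 2.6813) = 66.94 ms.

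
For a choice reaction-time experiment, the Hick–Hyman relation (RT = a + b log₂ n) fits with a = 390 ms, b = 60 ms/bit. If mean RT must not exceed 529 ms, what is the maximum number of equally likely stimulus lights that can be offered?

4

60·log₂ n ≤ 529 − 390 = 139, giving log₂ n ≤ 2.3167 and n ≤ 4.982. The largest whole number is 4.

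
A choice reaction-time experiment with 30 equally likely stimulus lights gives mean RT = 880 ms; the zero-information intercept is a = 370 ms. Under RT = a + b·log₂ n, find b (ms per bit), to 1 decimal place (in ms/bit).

log₂(30) = 4.9069 bits.
b = (RT − a)/log₂ n = (880 − 370) / 4.9069 = 103.935 ms/bit.

103.9 ms/bit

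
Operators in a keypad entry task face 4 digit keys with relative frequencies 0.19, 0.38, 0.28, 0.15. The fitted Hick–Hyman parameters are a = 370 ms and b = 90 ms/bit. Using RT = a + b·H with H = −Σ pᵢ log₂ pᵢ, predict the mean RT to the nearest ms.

542 ms

H = 0.19·log₂(1/0.19) + 0.38·log₂(1/0.38) + 0.28·log₂(1/0.28) + 0.15·log₂(1/0.15) = 1.9104 bits.
RT = 370 + 90 × 1.9104 = 541.94 ms.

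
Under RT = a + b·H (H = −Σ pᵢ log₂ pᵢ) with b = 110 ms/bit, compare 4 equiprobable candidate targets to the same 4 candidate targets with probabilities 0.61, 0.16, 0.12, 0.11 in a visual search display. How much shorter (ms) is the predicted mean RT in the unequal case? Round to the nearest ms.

The RT saving is b·ΔH. Equiprobable H₀ = log₂(4) = 2.0000 bits; with the given probabilities H = 1.5754 bits.
b·(H₀ − H) = 110 × (2.0000 − 1.5754) = 46.71 ms.

47 ms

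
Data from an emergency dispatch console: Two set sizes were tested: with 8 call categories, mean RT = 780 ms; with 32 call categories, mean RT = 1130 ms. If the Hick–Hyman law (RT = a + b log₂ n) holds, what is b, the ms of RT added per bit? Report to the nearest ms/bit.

175 ms/bit

The slope on a log₂ axis is (1130 − 780) / (5 − 3) = 175 ms/bit.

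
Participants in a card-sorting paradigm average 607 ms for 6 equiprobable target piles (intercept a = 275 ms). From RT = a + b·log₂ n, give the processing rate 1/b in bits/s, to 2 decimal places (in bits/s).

7.79 bits/s

Choice component = 607 − 275 = 332 ms over log₂(6) = 2.5850 bits.
b = 332 / 2.5850 = 128.435 ms/bit, so 1/b = 7.786 bits/s.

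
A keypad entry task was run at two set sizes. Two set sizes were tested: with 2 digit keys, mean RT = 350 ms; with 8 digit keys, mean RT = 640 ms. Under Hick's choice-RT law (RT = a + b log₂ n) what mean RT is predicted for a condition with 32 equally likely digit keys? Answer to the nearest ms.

With log₂ n on the abscissa the relation is linear; from the two conditions:
  b = (640 − 350) / (log₂ 8 − log₂ 2) = 290 / (3 − 1) = 145 ms/bit
  a = 350 − 145 × 1 = 205 ms
Then RT(32) = 205 + 145 × log₂ 32 = 205 + 145 × 5 ≈ 930.000 ms.

930 ms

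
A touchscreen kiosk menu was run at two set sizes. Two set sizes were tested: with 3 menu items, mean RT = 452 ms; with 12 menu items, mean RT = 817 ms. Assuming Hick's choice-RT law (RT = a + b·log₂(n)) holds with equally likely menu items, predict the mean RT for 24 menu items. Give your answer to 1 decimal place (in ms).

999.5 ms

Solve the two-equation system in a and b:
  b = (817 − 452) / (log₂ 12 − log₂ 3) = 365 / (3.5850 − 1.5850) = 182.500 ms/bit
  a = 452 − 182.500 × 1.5850 = 162.744 ms
Then RT(24) = 162.744 + 182.500 × log₂ 24 = 162.744 + 182.500 × 4.5850 ≈ 999.500 ms.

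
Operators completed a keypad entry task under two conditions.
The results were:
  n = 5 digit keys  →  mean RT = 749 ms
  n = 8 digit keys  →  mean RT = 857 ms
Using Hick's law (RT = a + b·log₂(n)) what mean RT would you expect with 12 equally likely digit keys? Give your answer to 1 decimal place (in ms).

950.2 ms

With log₂ n on the abscissa the relation is linear; from the two conditions:
  b = (857 − 749) / (log₂ 8 − log₂ 5) = 108 / (3 − 2.3219) = 159.275 ms/bit
  a = 749 − 159.275 × 2.3219 = 379.175 ms
Then RT(12) = 379.175 + 159.275 × log₂ 12 = 379.175 + 159.275 × 3.5850 ≈ 950.170 ms.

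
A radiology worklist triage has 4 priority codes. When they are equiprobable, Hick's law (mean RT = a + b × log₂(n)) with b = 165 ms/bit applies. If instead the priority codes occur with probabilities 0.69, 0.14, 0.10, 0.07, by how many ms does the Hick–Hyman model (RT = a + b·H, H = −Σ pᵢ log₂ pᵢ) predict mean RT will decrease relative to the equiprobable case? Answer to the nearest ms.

104 ms

The RT saving is b·ΔH. Equiprobable H₀ = log₂(4) = 2.0000 bits; with the given probabilities H = 1.3672 bits.
b·(H₀ − H) = 165 × (2.0000 − 1.3672) = 104.41 ms.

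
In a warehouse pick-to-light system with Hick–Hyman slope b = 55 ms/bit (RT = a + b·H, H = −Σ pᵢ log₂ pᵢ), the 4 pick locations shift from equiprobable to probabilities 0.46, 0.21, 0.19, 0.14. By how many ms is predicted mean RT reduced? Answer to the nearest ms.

9 ms

Equiprobable entropy H₀ = log₂ 4 = 2.0000 bits.
Skewed entropy H = −Σ pᵢ log₂ pᵢ = 1.8405 bits.
ΔRT = b·(H₀ − H) = 55 × 0.1595 = 8.77 ms.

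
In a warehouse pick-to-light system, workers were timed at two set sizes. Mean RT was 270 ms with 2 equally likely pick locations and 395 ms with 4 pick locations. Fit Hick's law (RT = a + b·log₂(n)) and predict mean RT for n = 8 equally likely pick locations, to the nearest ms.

520 ms

RT is linear in log₂ n, so two points fix the line:
  b = (395 − 270) / (log₂ 4 − log₂ 2) = 125 / (2 − 1) = 125 ms/bit
  a = 270 − 125 × 1 = 145 ms
Then RT(8) = 145 + 125 × log₂ 8 = 145 + 125 × 3 ≈ 520.000 ms.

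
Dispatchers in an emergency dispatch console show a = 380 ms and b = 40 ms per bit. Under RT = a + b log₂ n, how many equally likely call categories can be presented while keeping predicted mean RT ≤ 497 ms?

7

40·log₂ n ≤ 497 − 380 = 117, giving log₂ n ≤ 2.9250 and n ≤ 7.595. The largest whole number is 7.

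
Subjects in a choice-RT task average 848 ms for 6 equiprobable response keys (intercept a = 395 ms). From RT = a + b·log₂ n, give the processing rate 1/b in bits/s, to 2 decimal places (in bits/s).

5.71 bits/s

Choice component = 848 − 395 = 453 ms over log₂(6) = 2.5850 bits.
b = 453 / 2.5850 = 175.244 ms/bit, so 1/b = 5.706 bits/s.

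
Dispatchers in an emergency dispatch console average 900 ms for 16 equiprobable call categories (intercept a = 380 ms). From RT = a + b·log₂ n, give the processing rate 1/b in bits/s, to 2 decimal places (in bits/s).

b = (900 − 380)/log₂ 16 = 520/4 = 130.000 ms per bit = 0.13000 s/bit; the reciprocal is 7.692 bits/s.

7.69 bits/s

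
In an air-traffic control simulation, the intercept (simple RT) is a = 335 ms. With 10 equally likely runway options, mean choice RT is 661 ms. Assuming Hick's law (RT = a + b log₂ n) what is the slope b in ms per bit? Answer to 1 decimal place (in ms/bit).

b = (661 − 335) / log₂(10) = 326 / 3.3219 = 98.136 ms/bit.

98.1 ms/bit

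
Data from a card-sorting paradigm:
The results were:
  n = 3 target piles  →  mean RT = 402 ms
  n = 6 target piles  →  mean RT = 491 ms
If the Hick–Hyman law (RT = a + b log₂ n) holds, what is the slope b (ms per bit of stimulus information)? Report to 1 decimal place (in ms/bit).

b = (RT₂ − RT₁)/(log₂ n₂ − log₂ n₁) = (491 − 402)/(2.5850 − 1.5850) = 89.000 ms/bit.

89.0 ms/bit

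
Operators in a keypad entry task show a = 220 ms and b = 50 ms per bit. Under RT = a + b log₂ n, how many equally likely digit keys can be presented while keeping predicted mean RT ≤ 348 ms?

Set 220 + 50·log₂ n ≤ 348 → log₂ n ≤ (348 − 220)/50 = 2.5600.
So n ≤ 2^2.5600 = 5.897; the largest integer n is 5.

5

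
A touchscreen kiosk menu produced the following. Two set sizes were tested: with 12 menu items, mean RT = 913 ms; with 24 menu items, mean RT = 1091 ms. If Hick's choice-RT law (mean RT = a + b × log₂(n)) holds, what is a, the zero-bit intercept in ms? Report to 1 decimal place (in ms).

274.9 ms

Slope: b = (1091 − 913) / (log₂ 24 − log₂ 12) = 178/1.0000 = 178.000 ms/bit.
a = RT₁ − b·log₂ n₁ = 913 − 178.000 × 3.5850 = 274.877 ms.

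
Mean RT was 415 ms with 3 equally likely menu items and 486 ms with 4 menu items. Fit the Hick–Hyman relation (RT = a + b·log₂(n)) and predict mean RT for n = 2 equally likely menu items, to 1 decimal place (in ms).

RT is linear in log₂ n, so two points fix the line:
  b = (486 − 415) / (log₂ 4 − log₂ 3) = 71 / (2 − 1.5850) = 171.069 ms/bit
  a = 415 − 171.069 × 1.5850 = 143.862 ms
Then RT(2) = 143.862 + 171.069 × log₂ 2 = 143.862 + 171.069 × 1 ≈ 314.931 ms.

314.9 ms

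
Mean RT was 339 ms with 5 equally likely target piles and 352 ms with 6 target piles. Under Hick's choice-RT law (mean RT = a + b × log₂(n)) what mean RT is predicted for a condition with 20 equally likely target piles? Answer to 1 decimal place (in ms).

437.8 ms

Fit slope and intercept:
  b = (352 − 339) / (log₂ 6 − log₂ 5) = 13 / (2.5850 − 2.3219) = 49.423 ms/bit
  a = 339 − 49.423 × 2.3219 = 224.243 ms
Then RT(20) = 224.243 + 49.423 × log₂ 20 = 224.243 + 49.423 × 4.3219 ≈ 437.846 ms.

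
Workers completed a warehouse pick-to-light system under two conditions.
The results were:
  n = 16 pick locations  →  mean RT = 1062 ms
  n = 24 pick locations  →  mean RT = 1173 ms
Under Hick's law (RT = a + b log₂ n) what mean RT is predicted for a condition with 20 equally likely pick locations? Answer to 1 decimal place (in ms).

1123.1 ms

Fit slope and intercept:
  b = (1173 − 1062) / (log₂ 24 − log₂ 16) = 111 / (4.5850 − 4) = 189.756 ms/bit
  a = 1062 − 189.756 × 4 = 302.977 ms
Then RT(20) = 302.977 + 189.756 × log₂ 20 = 302.977 + 189.756 × 4.3219 ≈ 1123.088 ms.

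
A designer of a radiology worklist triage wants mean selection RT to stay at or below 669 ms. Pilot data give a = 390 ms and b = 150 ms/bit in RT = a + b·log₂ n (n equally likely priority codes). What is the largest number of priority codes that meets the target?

Information budget: (669 − 390)/150 = 1.8600 bits, so n ≤ 2^1.8600 = 3.630 → at most 3.

3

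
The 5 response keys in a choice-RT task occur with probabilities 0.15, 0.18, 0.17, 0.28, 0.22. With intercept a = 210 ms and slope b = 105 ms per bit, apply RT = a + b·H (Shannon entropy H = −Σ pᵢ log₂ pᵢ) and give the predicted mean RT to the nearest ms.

450 ms

Entropy contributions −pᵢ log₂ pᵢ: 0.4105, 0.4453, 0.4346, 0.5142, 0.4806; sum H = 2.2852 bits.
RT = a + bH = 210 + 105·2.2852 = 449.95 ms.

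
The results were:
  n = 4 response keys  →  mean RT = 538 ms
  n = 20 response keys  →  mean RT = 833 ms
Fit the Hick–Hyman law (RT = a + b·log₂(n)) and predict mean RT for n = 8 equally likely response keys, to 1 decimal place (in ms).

665.0 ms

Solve the two-equation system in a and b:
  b = (833 − 538) / (log₂ 20 − log₂ 4) = 295 / (4.3219 − 2) = 127.050 ms/bit
  a = 538 − 127.050 × 2 = 283.901 ms
Then RT(8) = 283.901 + 127.050 × log₂ 8 = 283.901 + 127.050 × 3 ≈ 665.050 ms.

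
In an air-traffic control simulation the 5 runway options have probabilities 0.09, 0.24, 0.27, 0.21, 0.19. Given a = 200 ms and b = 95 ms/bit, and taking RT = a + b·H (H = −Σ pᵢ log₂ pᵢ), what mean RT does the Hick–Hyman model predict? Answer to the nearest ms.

Entropy contributions −pᵢ log₂ pᵢ: 0.3127, 0.4941, 0.5100, 0.4728, 0.4552; sum H = 2.2449 bits.
RT = a + bH = 200 + 95·2.2449 = 413.26 ms.

413 ms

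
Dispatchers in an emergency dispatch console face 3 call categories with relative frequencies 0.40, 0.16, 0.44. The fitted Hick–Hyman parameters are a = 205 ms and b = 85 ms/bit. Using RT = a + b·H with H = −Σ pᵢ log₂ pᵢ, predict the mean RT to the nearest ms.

330 ms

Entropy contributions −pᵢ log₂ pᵢ: 0.5288, 0.4230, 0.5211; sum H = 1.4729 bits.
RT = a + bH = 205 + 85·1.4729 = 330.20 ms.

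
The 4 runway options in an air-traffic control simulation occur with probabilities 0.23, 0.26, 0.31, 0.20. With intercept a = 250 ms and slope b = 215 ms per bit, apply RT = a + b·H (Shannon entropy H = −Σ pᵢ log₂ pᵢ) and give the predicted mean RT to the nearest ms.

676 ms

H = 0.23·log₂(1/0.23) + 0.26·log₂(1/0.26) + 0.31·log₂(1/0.31) + 0.20·log₂(1/0.20) = 1.9811 bits.
RT = 250 + 215 × 1.9811 = 675.94 ms.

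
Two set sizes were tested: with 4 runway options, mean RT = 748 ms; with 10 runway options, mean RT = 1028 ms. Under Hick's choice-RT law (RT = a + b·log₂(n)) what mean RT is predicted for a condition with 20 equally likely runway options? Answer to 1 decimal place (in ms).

With log₂ n on the abscissa the relation is linear; from the two conditions:
  b = (1028 − 748) / (log₂ 10 − log₂ 4) = 280 / (3.3219 − 2) = 211.812 ms/bit
  a = 748 − 211.812 × 2 = 324.376 ms
Then RT(20) = 324.376 + 211.812 × log₂ 20 = 324.376 + 211.812 × 4.3219 ≈ 1239.812 ms.

1239.8 ms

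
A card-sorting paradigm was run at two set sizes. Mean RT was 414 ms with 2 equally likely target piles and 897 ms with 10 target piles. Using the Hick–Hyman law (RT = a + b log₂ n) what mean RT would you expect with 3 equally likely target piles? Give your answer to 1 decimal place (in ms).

535.7 ms

Fit slope and intercept:
  b = (897 − 414) / (log₂ 10 − log₂ 2) = 483 / (3.3219 − 1) = 208.017 ms/bit
  a = 414 − 208.017 × 1 = 205.983 ms
Then RT(3) = 205.983 + 208.017 × log₂ 3 = 205.983 + 208.017 × 1.5850 ≈ 535.682 ms.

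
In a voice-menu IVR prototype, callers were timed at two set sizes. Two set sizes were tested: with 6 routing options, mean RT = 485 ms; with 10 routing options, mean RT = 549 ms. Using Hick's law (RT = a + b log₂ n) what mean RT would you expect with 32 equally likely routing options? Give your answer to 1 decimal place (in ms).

694.7 ms

RT is linear in log₂ n, so two points fix the line:
  b = (549 − 485) / (log₂ 10 − log₂ 6) = 64 / (3.3219 − 2.5850) = 86.843 ms/bit
  a = 485 − 86.843 × 2.5850 = 260.515 ms
Then RT(32) = 260.515 + 86.843 × log₂ 32 = 260.515 + 86.843 × 5 ≈ 694.728 ms.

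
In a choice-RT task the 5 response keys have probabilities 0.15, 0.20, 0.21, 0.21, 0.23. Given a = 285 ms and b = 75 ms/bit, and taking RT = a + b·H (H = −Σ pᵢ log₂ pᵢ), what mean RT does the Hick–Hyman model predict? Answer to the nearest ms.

H = 0.15·log₂(1/0.15) + 0.20·log₂(1/0.20) + 0.21·log₂(1/0.21) + 0.21·log₂(1/0.21) + 0.23·log₂(1/0.23) = 2.3082 bits.
RT = 285 + 75 × 2.3082 = 458.12 ms.

458 ms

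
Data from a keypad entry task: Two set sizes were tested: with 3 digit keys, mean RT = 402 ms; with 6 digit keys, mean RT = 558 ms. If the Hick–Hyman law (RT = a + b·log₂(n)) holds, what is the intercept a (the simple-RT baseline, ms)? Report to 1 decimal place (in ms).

154.7 ms

Slope: b = (558 − 402) / (log₂ 6 − log₂ 3) = 156/1.0000 = 156.000 ms/bit.
Intercept: a = 402 − 156.000·log₂(3) = 154.746 ms.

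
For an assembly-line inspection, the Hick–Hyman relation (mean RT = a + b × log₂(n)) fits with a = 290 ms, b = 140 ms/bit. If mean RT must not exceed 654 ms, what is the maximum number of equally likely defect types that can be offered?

Set 290 + 140·log₂ n ≤ 654 → log₂ n ≤ (654 − 290)/140 = 2.6000.
So n ≤ 2^2.6000 = 6.063; the largest integer n is 6.

6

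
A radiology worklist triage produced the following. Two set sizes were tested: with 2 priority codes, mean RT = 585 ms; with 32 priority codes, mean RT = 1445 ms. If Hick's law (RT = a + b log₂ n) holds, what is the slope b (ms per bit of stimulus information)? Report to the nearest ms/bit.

215 ms/bit

b = (RT₂ − RT₁)/(log₂ n₂ − log₂ n₁) = (1445 − 585)/(5 − 1) = 215 ms/bit.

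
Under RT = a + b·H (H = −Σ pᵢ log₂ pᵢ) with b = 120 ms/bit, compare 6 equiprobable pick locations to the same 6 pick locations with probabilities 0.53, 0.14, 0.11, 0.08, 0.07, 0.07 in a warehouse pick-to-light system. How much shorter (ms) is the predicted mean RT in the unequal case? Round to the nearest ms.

Equiprobable entropy H₀ = log₂ 6 = 2.5850 bits.
Skewed entropy H = −Σ pᵢ log₂ pᵢ = 2.0615 bits.
ΔRT = b·(H₀ − H) = 120 × 0.5235 = 62.82 ms.

63 ms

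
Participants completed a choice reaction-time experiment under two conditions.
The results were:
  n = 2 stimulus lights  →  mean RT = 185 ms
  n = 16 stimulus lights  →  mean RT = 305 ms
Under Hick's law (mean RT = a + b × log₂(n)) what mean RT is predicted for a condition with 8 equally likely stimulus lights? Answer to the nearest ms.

With log₂ n on the abscissa the relation is linear; from the two conditions:
  b = (305 − 185) / (log₂ 16 − log₂ 2) = 120 / (4 − 1) = 40 ms/bit
  a = 185 − 40 × 1 = 145 ms
Then RT(8) = 145 + 40 × log₂ 8 = 145 + 40 × 3 ≈ 265.000 ms.

265 ms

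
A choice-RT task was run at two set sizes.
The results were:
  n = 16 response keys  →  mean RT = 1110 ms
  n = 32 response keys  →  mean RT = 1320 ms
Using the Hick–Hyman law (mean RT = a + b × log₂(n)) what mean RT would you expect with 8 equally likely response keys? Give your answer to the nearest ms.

900 ms

Solve the two-equation system in a and b:
  b = (1320 − 1110) / (log₂ 32 − log₂ 16) = 210 / (5 − 4) = 210 ms/bit
  a = 1110 − 210 × 4 = 270 ms
Then RT(8) = 270 + 210 × log₂ 8 = 270 + 210 × 3 ≈ 900.000 ms.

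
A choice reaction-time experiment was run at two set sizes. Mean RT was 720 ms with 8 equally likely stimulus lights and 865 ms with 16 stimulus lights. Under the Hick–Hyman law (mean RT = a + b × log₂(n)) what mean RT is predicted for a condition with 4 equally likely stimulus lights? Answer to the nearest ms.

575 ms

RT is linear in log₂ n, so two points fix the line:
  b = (865 − 720) / (log₂ 16 − log₂ 8) = 145 / (4 − 3) = 145 ms/bit
  a = 720 − 145 × 3 = 285 ms
Then RT(4) = 285 + 145 × log₂ 4 = 285 + 145 × 2 ≈ 575.000 ms.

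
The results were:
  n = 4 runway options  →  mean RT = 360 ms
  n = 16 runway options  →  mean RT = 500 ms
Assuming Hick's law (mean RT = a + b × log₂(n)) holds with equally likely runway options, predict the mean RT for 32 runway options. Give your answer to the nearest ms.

RT is linear in log₂ n, so two points fix the line:
  b = (500 − 360) / (log₂ 16 − log₂ 4) = 140 / (4 − 2) = 70 ms/bit
  a = 360 − 70 × 2 = 220 ms
Then RT(32) = 220 + 70 × log₂ 32 = 220 + 70 × 5 ≈ 570.000 ms.

570 ms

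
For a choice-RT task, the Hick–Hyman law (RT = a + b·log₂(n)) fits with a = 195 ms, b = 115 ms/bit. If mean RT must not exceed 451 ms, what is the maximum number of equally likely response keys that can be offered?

4

Set 195 + 115·log₂ n ≤ 451 → log₂ n ≤ (451 − 195)/115 = 2.2261.
So n ≤ 2^2.2261 = 4.679; the largest integer n is 4.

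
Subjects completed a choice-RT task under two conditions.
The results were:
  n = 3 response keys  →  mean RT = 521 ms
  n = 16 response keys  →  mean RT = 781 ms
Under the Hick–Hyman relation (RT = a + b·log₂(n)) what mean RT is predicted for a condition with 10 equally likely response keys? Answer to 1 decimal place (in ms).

Fit slope and intercept:
  b = (781 − 521) / (log₂ 16 − log₂ 3) = 260 / (4 − 1.5850) = 107.659 ms/bit
  a = 521 − 107.659 × 1.5850 = 350.365 ms
Then RT(10) = 350.365 + 107.659 × log₂ 10 = 350.365 + 107.659 × 3.3219 ≈ 708.000 ms.

708.0 ms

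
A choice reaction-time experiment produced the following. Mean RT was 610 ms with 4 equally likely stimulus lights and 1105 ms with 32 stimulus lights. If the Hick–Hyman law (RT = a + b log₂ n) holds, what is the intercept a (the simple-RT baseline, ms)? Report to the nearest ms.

280 ms

b = (RT₂ − RT₁)/(log₂ n₂ − log₂ n₁) = (1105 − 610)/(5 − 2) = 165 ms/bit.
a = RT₁ − b·log₂ n₁ = 610 − 165 × 2 = 280.000 ms.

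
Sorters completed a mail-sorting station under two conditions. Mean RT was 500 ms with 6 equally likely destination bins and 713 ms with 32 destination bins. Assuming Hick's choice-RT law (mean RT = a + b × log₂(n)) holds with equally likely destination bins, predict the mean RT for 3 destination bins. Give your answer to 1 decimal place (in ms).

With log₂ n on the abscissa the relation is linear; from the two conditions:
  b = (713 − 500) / (log₂ 32 − log₂ 6) = 213 / (5 − 2.5850) = 88.197 ms/bit
  a = 500 − 88.197 × 2.5850 = 272.013 ms
Then RT(3) = 272.013 + 88.197 × log₂ 3 = 272.013 + 88.197 × 1.5850 ≈ 411.803 ms.

411.8 ms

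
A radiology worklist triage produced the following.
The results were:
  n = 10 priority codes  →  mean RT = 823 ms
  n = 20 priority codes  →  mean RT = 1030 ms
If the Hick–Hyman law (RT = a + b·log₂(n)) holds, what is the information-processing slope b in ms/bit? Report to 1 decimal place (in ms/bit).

b = (RT₂ − RT₁)/(log₂ n₂ − log₂ n₁) = (1030 − 823)/(4.3219 − 3.3219) = 207.000 ms/bit.

207.0 ms/bit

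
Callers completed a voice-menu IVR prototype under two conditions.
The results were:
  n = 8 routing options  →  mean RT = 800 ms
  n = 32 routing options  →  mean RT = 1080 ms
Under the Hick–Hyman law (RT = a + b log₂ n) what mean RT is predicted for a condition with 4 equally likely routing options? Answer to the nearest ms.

660 ms

Fit slope and intercept:
  b = (1080 − 800) / (log₂ 32 − log₂ 8) = 280 / (5 − 3) = 140 ms/bit
  a = 800 − 140 × 3 = 380 ms
Then RT(4) = 380 + 140 × log₂ 4 = 380 + 140 × 2 ≈ 660.000 ms.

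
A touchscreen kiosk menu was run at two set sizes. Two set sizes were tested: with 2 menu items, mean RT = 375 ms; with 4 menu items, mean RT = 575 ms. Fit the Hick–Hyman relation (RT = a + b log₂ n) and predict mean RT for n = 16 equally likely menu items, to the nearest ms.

975 ms

Fit slope and intercept:
  b = (575 − 375) / (log₂ 4 − log₂ 2) = 200 / (2 − 1) = 200 ms/bit
  a = 375 − 200 × 1 = 175 ms
Then RT(16) = 175 + 200 × log₂ 16 = 175 + 200 × 4 ≈ 975.000 ms.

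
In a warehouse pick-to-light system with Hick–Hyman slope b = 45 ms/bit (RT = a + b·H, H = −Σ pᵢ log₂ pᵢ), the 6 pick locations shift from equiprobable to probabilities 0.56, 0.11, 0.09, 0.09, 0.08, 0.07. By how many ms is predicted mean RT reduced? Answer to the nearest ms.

26 ms

The RT saving is b·ΔH. Equiprobable H₀ = log₂(6) = 2.5850 bits; with the given probabilities H = 2.0041 bits.
b·(H₀ − H) = 45 × (2.5850 − 2.0041) = 26.14 ms.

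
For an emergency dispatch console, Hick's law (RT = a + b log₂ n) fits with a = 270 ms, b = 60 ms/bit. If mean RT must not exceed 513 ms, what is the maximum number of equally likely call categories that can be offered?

Information budget: (513 − 270)/60 = 4.0500 bits, so n ≤ 2^4.0500 = 16.564 → at most 16.

16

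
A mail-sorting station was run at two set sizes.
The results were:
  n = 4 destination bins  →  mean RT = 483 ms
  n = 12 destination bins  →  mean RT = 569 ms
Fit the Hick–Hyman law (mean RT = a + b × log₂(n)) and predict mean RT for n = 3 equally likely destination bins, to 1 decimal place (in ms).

460.5 ms

Fit slope and intercept:
  b = (569 − 483) / (log₂ 12 − log₂ 4) = 86 / (3.5850 − 2) = 54.260 ms/bit
  a = 483 − 54.260 × 2 = 374.480 ms
Then RT(3) = 374.480 + 54.260 × log₂ 3 = 374.480 + 54.260 × 1.5850 ≈ 460.480 ms.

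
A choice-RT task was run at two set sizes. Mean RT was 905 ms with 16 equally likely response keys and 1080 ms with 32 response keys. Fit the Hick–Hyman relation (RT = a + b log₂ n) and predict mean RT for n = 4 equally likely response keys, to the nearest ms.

Fit slope and intercept:
  b = (1080 − 905) / (log₂ 32 − log₂ 16) = 175 / (5 − 4) = 175 ms/bit
  a = 905 − 175 × 4 = 205 ms
Then RT(4) = 205 + 175 × log₂ 4 = 205 + 175 × 2 ≈ 555.000 ms.

555 ms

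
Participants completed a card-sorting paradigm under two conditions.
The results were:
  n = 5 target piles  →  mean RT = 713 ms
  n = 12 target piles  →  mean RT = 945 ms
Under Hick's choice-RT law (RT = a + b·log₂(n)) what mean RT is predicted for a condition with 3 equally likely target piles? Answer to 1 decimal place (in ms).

577.6 ms

Solve the two-equation system in a and b:
  b = (945 − 713) / (log₂ 12 − log₂ 5) = 232 / (3.5850 − 2.3219) = 183.685 ms/bit
  a = 713 − 183.685 × 2.3219 = 286.498 ms
Then RT(3) = 286.498 + 183.685 × log₂ 3 = 286.498 + 183.685 × 1.5850 ≈ 577.631 ms.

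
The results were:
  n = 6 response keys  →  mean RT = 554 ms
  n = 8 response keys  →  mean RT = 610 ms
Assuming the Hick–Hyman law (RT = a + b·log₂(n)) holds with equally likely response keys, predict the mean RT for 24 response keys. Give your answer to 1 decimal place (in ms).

823.9 ms

With log₂ n on the abscissa the relation is linear; from the two conditions:
  b = (610 − 554) / (log₂ 8 − log₂ 6) = 56 / (3 − 2.5850) = 134.928 ms/bit
  a = 554 − 134.928 × 2.5850 = 205.217 ms
Then RT(24) = 205.217 + 134.928 × log₂ 24 = 205.217 + 134.928 × 4.5850 ≈ 823.855 ms.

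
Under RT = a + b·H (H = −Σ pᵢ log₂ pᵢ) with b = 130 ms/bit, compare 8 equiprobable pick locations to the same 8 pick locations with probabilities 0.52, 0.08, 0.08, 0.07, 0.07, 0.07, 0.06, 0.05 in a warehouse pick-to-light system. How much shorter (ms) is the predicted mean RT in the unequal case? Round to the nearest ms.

Equiprobable entropy H₀ = log₂ 8 = 3.0000 bits.
Skewed entropy H = −Σ pᵢ log₂ pᵢ = 2.3389 bits.
ΔRT = b·(H₀ − H) = 130 × 0.6611 = 85.94 ms.

86 ms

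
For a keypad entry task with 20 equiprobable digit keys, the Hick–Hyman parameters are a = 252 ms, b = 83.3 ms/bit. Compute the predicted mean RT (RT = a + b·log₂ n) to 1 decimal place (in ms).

612.0 ms

log₂(20) = 4.3219 bits, so RT = 252 + 83.3 × 4.3219 ≈ 612.017 ms.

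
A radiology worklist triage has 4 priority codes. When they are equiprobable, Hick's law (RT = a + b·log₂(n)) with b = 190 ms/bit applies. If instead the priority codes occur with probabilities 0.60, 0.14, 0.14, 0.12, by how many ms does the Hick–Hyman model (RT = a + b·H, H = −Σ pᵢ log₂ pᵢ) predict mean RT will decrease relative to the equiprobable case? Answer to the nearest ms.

75 ms

Equiprobable entropy H₀ = log₂ 4 = 2.0000 bits.
Skewed entropy H = −Σ pᵢ log₂ pᵢ = 1.6035 bits.
ΔRT = b·(H₀ − H) = 190 × 0.3965 = 75.34 ms.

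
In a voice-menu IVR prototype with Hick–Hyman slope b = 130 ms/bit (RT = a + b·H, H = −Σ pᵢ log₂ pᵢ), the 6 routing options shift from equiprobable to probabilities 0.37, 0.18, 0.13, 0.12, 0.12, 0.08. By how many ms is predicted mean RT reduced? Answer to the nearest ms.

26 ms

The RT saving is b·ΔH. Equiprobable H₀ = log₂(6) = 2.5850 bits; with the given probabilities H = 2.3843 bits.
b·(H₀ − H) = 130 × (2.5850 − 2.3843) = 26.08 ms.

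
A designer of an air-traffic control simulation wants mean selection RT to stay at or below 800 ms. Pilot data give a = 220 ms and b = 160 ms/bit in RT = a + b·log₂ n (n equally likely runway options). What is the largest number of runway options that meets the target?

12

Information budget: (800 − 220)/160 = 3.6250 bits, so n ≤ 2^3.6250 = 12.338 → at most 12.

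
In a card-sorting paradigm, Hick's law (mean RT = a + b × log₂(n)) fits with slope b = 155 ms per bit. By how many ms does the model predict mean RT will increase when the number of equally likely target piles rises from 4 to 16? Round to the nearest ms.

The intercept a cancels: ΔRT = b·(log₂ n₂ − log₂ n₁) = b·log₂(n₂/n₁).
log₂(16) − log₂(4) = log₂(16/4) = log₂(4) = 2.
ΔRT = 155 × 2.0000 = 310.000 ms.

310 ms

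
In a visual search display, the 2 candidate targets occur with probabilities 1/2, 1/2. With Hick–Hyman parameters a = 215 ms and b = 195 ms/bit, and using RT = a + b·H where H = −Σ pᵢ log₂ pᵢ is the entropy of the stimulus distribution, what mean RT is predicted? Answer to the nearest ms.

410 ms

Each term −pᵢ log₂ pᵢ: 0.5·1 + 0.5·1; summed, H = 1.000 bits.
Mean RT = a + bH = 215 + 195·1.000 = 410.00 ms.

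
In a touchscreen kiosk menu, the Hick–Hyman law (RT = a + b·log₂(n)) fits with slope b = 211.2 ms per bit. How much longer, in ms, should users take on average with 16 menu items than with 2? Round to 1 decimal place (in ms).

633.6 ms

ΔRT = (a + b log₂ n₂) − (a + b log₂ n₁) = b·(log₂ n₂ − log₂ n₁).
log₂(16) − log₂(2) = log₂(16/2) = log₂(8) = 3.
ΔRT = 211.2 × 3.0000 = 633.600 ms.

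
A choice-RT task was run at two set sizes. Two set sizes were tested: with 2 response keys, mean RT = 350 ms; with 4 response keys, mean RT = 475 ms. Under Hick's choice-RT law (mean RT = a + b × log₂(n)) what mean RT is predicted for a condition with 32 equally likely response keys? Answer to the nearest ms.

RT is linear in log₂ n, so two points fix the line:
  b = (475 − 350) / (log₂ 4 − log₂ 2) = 125 / (2 − 1) = 125 ms/bit
  a = 350 − 125 × 1 = 225 ms
Then RT(32) = 225 + 125 × log₂ 32 = 225 + 125 × 5 ≈ 850.000 ms.

850 ms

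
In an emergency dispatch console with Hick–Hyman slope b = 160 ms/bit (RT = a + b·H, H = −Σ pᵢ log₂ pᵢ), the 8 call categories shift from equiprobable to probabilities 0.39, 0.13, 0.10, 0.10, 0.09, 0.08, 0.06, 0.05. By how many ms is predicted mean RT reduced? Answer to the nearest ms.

58 ms

Equiprobable entropy H₀ = log₂ 8 = 3.0000 bits.
Skewed entropy H = −Σ pᵢ log₂ pᵢ = 2.6406 bits.
ΔRT = b·(H₀ − H) = 160 × 0.3594 = 57.50 ms.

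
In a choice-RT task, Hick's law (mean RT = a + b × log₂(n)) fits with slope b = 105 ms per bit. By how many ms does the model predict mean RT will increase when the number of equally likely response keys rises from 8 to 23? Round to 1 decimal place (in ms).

The intercept a cancels: ΔRT = b·(log₂ n₂ − log₂ n₁) = b·log₂(n₂/n₁).
log₂(23) − log₂(8) = 4.5236 − 3 = 1.5236.
ΔRT = 105 × 1.5236 = 159.974 ms.

160.0 ms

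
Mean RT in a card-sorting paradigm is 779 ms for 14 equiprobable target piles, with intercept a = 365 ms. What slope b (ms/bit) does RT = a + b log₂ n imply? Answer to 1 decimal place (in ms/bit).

log₂(14) = 3.8074 bits.
b = (RT − a)/log₂ n = (779 − 365) / 3.8074 = 108.737 ms/bit.

108.7 ms/bit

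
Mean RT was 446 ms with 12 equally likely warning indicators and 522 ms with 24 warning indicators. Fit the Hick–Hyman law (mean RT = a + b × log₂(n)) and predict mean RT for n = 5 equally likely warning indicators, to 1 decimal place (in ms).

350.0 ms

With log₂ n on the abscissa the relation is linear; from the two conditions:
  b = (522 − 446) / (log₂ 24 − log₂ 12) = 76 / (4.5850 − 3.5850) = 76.000 ms/bit
  a = 446 − 76.000 × 3.5850 = 173.543 ms
Then RT(5) = 173.543 + 76.000 × log₂ 5 = 173.543 + 76.000 × 2.3219 ≈ 350.009 ms.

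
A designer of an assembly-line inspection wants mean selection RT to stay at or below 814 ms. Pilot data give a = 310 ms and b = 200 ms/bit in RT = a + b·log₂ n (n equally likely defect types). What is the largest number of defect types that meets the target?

Set 310 + 200·log₂ n ≤ 814 → log₂ n ≤ (814 − 310)/200 = 2.5200.
So n ≤ 2^2.5200 = 5.736; the largest integer n is 5.

5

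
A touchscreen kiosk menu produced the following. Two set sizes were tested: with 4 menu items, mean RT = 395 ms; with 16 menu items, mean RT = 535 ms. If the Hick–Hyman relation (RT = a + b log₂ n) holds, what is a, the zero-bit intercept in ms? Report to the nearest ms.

The slope on a log₂ axis is (535 − 395) / (4 − 2) = 70 ms/bit.
Intercept: a = 395 − 70·log₂(4) = 255.000 ms.

255 ms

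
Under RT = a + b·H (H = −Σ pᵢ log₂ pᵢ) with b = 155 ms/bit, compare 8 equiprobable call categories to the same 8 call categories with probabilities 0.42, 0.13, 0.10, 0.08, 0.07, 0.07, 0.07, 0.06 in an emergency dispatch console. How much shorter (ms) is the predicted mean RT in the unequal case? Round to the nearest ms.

Equiprobable entropy H₀ = log₂ 8 = 3.0000 bits.
Skewed entropy H = −Σ pᵢ log₂ pᵢ = 2.5812 bits.
ΔRT = b·(H₀ − H) = 155 × 0.4188 = 64.92 ms.

65 ms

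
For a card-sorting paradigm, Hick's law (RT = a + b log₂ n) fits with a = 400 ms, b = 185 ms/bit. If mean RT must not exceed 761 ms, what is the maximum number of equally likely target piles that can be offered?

3

Set 400 + 185·log₂ n ≤ 761 → log₂ n ≤ (761 − 400)/185 = 1.9514.
So n ≤ 2^1.9514 = 3.867; the largest integer n is 3.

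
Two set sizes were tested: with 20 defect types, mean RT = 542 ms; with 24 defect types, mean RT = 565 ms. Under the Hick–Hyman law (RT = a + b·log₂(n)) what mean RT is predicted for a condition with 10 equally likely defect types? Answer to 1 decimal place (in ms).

With log₂ n on the abscissa the relation is linear; from the two conditions:
  b = (565 − 542) / (log₂ 24 − log₂ 20) = 23 / (4.5850 − 4.3219) = 87.441 ms/bit
  a = 542 − 87.441 × 4.3219 = 164.086 ms
Then RT(10) = 164.086 + 87.441 × log₂ 10 = 164.086 + 87.441 × 3.3219 ≈ 454.559 ms.

454.6 ms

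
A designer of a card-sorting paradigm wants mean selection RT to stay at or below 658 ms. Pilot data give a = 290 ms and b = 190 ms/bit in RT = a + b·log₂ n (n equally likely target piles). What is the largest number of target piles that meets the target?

Set 290 + 190·log₂ n ≤ 658 → log₂ n ≤ (658 − 290)/190 = 1.9368.
So n ≤ 2^1.9368 = 3.829; the largest integer n is 3.

3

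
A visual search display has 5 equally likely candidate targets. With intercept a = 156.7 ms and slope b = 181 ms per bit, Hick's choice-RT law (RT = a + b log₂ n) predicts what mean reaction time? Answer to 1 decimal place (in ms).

log₂(5) = 2.3219 bits, so RT = 156.7 + 181 × 2.3219 ≈ 576.969 ms.

577.0 ms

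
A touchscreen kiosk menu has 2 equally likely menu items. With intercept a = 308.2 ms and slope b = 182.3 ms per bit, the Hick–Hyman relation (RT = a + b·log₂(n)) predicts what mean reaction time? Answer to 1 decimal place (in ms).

log₂(2) = 1 bits, so RT = 308.2 + 182.3 × 1 ≈ 490.500 ms.

490.5 ms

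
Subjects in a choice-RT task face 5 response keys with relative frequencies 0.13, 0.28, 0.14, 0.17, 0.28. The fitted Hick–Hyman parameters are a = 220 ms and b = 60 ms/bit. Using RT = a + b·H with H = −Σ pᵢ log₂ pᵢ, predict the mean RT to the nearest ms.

355 ms

Entropy contributions −pᵢ log₂ pᵢ: 0.3826, 0.5142, 0.3971, 0.4346, 0.5142; sum H = 2.2428 bits.
RT = a + bH = 220 + 60·2.2428 = 354.57 ms.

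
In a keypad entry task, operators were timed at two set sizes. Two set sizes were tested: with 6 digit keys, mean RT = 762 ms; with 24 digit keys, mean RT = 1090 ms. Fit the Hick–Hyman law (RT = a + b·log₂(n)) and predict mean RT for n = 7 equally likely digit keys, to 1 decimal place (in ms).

798.5 ms

Fit slope and intercept:
  b = (1090 − 762) / (log₂ 24 − log₂ 6) = 328 / (4.5850 − 2.5850) = 164.000 ms/bit
  a = 762 − 164.000 × 2.5850 = 338.066 ms
Then RT(7) = 338.066 + 164.000 × log₂ 7 = 338.066 + 164.000 × 2.8074 ≈ 798.472 ms.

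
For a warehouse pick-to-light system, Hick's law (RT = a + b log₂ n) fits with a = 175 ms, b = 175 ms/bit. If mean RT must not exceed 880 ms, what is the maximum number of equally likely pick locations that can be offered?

16

Information budget: (880 − 175)/175 = 4.0286 bits, so n ≤ 2^4.0286 = 16.320 → at most 16.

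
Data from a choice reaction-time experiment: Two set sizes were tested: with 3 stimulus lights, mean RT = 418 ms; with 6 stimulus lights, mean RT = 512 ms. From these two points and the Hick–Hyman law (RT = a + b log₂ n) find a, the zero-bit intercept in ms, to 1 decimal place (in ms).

269.0 ms

The slope on a log₂ axis is (512 − 418) / (2.5850 − 1.5850) = 94.000 ms/bit.
a = RT₁ − b·log₂ n₁ = 418 − 94.000 × 1.5850 = 269.014 ms.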